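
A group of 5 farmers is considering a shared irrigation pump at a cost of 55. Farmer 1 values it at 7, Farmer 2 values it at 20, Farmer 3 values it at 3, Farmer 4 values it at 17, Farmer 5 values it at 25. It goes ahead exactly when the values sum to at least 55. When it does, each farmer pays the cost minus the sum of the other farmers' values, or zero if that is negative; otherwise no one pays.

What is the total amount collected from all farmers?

Total value 72 ≥ cost 55, so it is built.
Farmer 1: others sum to 65; max(0, 55 - 65) = 0.
Farmer 2: others sum to 52; max(0, 55 - 52) = 3.
Farmer 3: others sum to 69; max(0, 55 - 69) = 0.
Farmer 4: others sum to 55; max(0, 55 - 55) = 0.
Farmer 5: others sum to 47; max(0, 55 - 47) = 8.
Total collected = 0 + 3 + 0 + 0 + 8 = 11.

11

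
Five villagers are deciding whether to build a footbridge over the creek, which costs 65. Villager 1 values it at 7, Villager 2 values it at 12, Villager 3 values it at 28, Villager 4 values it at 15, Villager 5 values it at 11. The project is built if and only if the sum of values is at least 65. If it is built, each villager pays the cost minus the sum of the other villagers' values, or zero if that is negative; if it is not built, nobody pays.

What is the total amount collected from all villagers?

34

Total value 73 ≥ cost 65, so it is built.
Villager 1: others sum to 66; max(0, 65 - 66) = 0.
Villager 2: others sum to 61; max(0, 65 - 61) = 4.
Villager 3: others sum to 45; max(0, 65 - 45) = 20.
Villager 4: others sum to 58; max(0, 65 - 58) = 7.
Villager 5: others sum to 62; max(0, 65 - 62) = 3.
Total collected = 0 + 4 + 20 + 7 + 3 = 34.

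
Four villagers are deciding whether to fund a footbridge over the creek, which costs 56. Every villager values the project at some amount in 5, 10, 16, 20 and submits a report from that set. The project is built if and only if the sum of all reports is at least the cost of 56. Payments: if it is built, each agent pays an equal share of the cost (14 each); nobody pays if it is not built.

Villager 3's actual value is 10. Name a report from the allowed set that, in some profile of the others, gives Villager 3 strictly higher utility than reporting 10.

Suppose Villager 1 reports 10, Villager 2 reports 16 and Villager 4 reports 20.
Report 10: project built, pays 14, utility 10 - 14 = -4.
Report 5: project not built, utility 0.
So reporting 5 beats truth here (0 > -4).

5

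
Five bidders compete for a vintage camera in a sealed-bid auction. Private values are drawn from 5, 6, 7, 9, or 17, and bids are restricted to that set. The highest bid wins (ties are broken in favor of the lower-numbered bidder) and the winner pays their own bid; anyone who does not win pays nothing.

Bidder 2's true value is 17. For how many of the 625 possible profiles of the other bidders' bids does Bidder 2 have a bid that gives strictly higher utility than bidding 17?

192

Others bid (5, 5, 5, 5): truth gives 0; bid 6 gives 11 > 0. Violating.
Others bid (5, 5, 5, 6): truth gives 0; bid 6 gives 11 > 0. Violating.
Others bid (5, 5, 5, 7): truth gives 0; bid 7 gives 10 > 0. Violating.
Others bid (5, 5, 5, 9): truth gives 0; bid 9 gives 8 > 0. Violating.
Others bid (5, 5, 5, 17): truth gives 0; no alternative beats it.
Others bid (5, 5, 6, 17): truth gives 0; no alternative beats it.
(Checking all 625 profiles: 192 have a profitable deviation, 433 do not.)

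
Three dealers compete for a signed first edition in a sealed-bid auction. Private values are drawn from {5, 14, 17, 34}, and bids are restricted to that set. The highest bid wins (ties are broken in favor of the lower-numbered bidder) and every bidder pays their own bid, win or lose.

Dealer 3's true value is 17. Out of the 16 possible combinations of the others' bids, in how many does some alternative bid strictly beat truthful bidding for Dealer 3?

13

Others bid (5, 5): truth gives 0; bid 14 gives 3 > 0. Violating.
Others bid (5, 17): truth gives -17; bid 5 gives -5 > -17. Violating.
Others bid (5, 34): truth gives -17; bid 5 gives -5 > -17. Violating.
Others bid (14, 17): truth gives -17; bid 5 gives -5 > -17. Violating.
Others bid (5, 14): truth gives 0; no alternative beats it.
Others bid (14, 5): truth gives 0; no alternative beats it.
(Checking all 16 profiles: 13 have a profitable deviation, 3 do not.)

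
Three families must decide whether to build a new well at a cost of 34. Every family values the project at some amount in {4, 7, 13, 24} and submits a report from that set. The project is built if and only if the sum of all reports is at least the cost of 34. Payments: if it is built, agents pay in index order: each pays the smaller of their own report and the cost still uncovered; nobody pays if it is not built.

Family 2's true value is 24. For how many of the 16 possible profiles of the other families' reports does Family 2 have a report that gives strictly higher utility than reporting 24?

Others report (4, 24): truth gives 0; report 7 gives 17 > 0. Violating.
Others report (7, 24): truth gives 0; report 4 gives 20 > 0. Violating.
Others report (13, 13): truth gives 3; report 13 gives 11 > 3. Violating.
Others report (13, 24): truth gives 3; report 4 gives 20 > 3. Violating.
Others report (4, 4): truth gives 0; no alternative beats it.
Others report (4, 7): truth gives 0; no alternative beats it.
(Checking all 16 profiles: 8 have a profitable deviation, 8 do not.)

8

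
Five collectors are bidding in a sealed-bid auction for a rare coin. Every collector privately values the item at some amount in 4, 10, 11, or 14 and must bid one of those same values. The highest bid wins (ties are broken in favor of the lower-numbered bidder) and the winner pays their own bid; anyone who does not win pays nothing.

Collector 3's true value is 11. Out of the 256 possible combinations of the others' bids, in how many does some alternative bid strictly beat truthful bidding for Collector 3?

Others bid (4, 4, 4, 4): truth gives 0; bid 10 gives 1 > 0. Violating.
Others bid (4, 4, 4, 10): truth gives 0; bid 10 gives 1 > 0. Violating.
Others bid (4, 4, 10, 4): truth gives 0; bid 10 gives 1 > 0. Violating.
Others bid (4, 4, 10, 10): truth gives 0; bid 10 gives 1 > 0. Violating.
Others bid (4, 4, 4, 11): truth gives 0; no alternative beats it.
Others bid (4, 4, 4, 14): truth gives 0; no alternative beats it.
(Checking all 256 profiles: 4 have a profitable deviation, 252 do not.)

4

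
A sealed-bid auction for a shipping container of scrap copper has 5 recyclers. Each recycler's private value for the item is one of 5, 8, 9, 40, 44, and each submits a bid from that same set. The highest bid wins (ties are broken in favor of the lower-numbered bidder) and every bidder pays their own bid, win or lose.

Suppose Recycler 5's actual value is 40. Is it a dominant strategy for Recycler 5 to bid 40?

No

Consider the case where Recycler 1 bids 5, Recycler 2 bids 5, Recycler 3 bids 5 and Recycler 4 bids 5.
Truthful bid 40: wins, pays 40, utility 40 - 40 = 0.
Bid 8 instead: wins, pays 8, utility 40 - 8 = 32.
Since 32 > 0, bidding 8 is strictly better here, so truthful bidding is not dominant.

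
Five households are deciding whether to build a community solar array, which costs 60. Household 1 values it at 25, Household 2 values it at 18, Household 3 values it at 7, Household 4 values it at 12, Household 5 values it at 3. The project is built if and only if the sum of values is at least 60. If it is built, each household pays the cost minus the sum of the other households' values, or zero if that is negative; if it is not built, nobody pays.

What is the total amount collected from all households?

Total value 65 ≥ cost 60, so it is built.
Household 1: others sum to 40; max(0, 60 - 40) = 20.
Household 2: others sum to 47; max(0, 60 - 47) = 13.
Household 3: others sum to 58; max(0, 60 - 58) = 2.
Household 4: others sum to 53; max(0, 60 - 53) = 7.
Household 5: others sum to 62; max(0, 60 - 62) = 0.
Total collected = 20 + 13 + 2 + 7 + 0 = 42.

42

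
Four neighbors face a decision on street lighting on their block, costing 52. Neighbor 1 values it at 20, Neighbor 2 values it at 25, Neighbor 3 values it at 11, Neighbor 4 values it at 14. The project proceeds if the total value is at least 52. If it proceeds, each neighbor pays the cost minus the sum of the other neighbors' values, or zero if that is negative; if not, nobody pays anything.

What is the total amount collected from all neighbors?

Total value 70 ≥ cost 52, so it is built.
Neighbor 1: others sum to 50; max(0, 52 - 50) = 2.
Neighbor 2: others sum to 45; max(0, 52 - 45) = 7.
Neighbor 3: others sum to 59; max(0, 52 - 59) = 0.
Neighbor 4: others sum to 56; max(0, 52 - 56) = 0.
Total collected = 2 + 7 + 0 + 0 = 9.

9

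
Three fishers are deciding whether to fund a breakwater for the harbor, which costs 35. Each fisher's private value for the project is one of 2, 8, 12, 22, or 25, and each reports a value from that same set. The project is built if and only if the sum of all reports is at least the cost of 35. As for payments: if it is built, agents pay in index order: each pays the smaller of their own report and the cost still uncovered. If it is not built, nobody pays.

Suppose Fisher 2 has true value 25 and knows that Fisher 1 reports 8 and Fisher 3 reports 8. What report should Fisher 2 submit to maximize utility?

22

Report 2: project not built, utility 0.
Report 8: project not built, utility 0.
Report 12: project not built, utility 0.
Report 22: project built, pays 22, utility 25 - 22 = 3.
Report 25: project built, pays 25, utility 25 - 25 = 0.
The best choice is 22 with utility 3.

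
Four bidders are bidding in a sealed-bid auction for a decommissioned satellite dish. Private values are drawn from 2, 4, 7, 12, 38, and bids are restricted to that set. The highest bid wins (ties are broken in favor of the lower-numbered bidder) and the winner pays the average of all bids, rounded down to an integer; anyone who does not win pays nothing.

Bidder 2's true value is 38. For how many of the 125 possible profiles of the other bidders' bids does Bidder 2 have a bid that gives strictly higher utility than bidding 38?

Others bid (2, 2, 2): truth gives 27; bid 4 gives 36 > 27. Violating.
Others bid (2, 2, 4): truth gives 27; bid 4 gives 35 > 27. Violating.
Others bid (2, 2, 7): truth gives 26; bid 7 gives 34 > 26. Violating.
Others bid (2, 2, 12): truth gives 25; bid 12 gives 31 > 25. Violating.
Others bid (2, 2, 38): truth gives 18; no alternative beats it.
Others bid (2, 4, 38): truth gives 18; no alternative beats it.
(Checking all 125 profiles: 48 have a profitable deviation, 77 do not.)

48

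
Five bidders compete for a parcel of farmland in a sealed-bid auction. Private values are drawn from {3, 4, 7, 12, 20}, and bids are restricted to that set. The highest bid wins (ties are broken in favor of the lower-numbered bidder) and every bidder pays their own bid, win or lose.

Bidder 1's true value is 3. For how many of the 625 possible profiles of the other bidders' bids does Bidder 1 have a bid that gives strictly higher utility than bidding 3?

15

Others bid (3, 3, 3, 4): truth gives -3; bid 4 gives -1 > -3. Violating.
Others bid (3, 3, 4, 3): truth gives -3; bid 4 gives -1 > -3. Violating.
Others bid (3, 3, 4, 4): truth gives -3; bid 4 gives -1 > -3. Violating.
Others bid (3, 4, 3, 3): truth gives -3; bid 4 gives -1 > -3. Violating.
Others bid (3, 3, 3, 3): truth gives 0; no alternative beats it.
Others bid (3, 3, 3, 7): truth gives -3; no alternative beats it.
(Checking all 625 profiles: 15 have a profitable deviation, 610 do not.)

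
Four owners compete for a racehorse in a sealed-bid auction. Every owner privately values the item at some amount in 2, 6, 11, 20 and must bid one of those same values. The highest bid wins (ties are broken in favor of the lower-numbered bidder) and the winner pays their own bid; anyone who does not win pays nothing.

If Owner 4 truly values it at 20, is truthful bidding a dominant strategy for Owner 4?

No

Consider the case where Owner 1 bids 2, Owner 2 bids 2 and Owner 3 bids 2.
Truthful bid 20: wins, pays 20, utility 20 - 20 = 0.
Bid 6 instead: wins, pays 6, utility 20 - 6 = 14.
Since 14 > 0, bidding 6 is strictly better here, so truthful bidding is not dominant.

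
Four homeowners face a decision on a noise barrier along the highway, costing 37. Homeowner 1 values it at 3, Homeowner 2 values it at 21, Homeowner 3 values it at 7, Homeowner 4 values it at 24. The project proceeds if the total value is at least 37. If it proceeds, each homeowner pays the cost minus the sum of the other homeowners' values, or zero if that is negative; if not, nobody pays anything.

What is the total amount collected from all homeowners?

9

Total value 55 ≥ cost 37, so it is built.
Homeowner 1: others sum to 52; max(0, 37 - 52) = 0.
Homeowner 2: others sum to 34; max(0, 37 - 34) = 3.
Homeowner 3: others sum to 48; max(0, 37 - 48) = 0.
Homeowner 4: others sum to 31; max(0, 37 - 31) = 6.
Total collected = 0 + 3 + 0 + 6 = 9.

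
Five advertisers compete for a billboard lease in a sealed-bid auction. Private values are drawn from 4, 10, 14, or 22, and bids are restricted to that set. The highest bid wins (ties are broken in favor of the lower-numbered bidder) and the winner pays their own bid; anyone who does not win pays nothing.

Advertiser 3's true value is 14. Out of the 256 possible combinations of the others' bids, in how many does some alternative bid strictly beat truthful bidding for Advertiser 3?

4

Others bid (4, 4, 4, 4): truth gives 0; bid 10 gives 4 > 0. Violating.
Others bid (4, 4, 4, 10): truth gives 0; bid 10 gives 4 > 0. Violating.
Others bid (4, 4, 10, 4): truth gives 0; bid 10 gives 4 > 0. Violating.
Others bid (4, 4, 10, 10): truth gives 0; bid 10 gives 4 > 0. Violating.
Others bid (4, 4, 4, 14): truth gives 0; no alternative beats it.
Others bid (4, 4, 4, 22): truth gives 0; no alternative beats it.
(Checking all 256 profiles: 4 have a profitable deviation, 252 do not.)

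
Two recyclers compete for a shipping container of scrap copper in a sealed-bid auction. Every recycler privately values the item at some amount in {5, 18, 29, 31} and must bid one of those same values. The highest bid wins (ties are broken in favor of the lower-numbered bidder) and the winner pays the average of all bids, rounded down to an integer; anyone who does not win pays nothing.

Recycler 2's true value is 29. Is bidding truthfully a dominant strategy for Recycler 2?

Consider the case where Recycler 1 bids 5.
Truthful bid 29: wins, pays 17, utility 29 - 17 = 12.
Bid 18 instead: wins, pays 11, utility 29 - 11 = 18.
Since 18 > 12, bidding 18 is strictly better here, so truthful bidding is not dominant.

No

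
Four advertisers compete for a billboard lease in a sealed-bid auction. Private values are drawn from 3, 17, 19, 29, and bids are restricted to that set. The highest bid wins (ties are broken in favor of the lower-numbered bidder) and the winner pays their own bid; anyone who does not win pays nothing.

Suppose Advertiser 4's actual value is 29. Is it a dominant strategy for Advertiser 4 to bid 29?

Consider the case where Advertiser 1 bids 3, Advertiser 2 bids 3 and Advertiser 3 bids 3.
Truthful bid 29: wins, pays 29, utility 29 - 29 = 0.
Bid 17 instead: wins, pays 17, utility 29 - 17 = 12.
Since 12 > 0, bidding 17 is strictly better here, so truthful bidding is not dominant.

No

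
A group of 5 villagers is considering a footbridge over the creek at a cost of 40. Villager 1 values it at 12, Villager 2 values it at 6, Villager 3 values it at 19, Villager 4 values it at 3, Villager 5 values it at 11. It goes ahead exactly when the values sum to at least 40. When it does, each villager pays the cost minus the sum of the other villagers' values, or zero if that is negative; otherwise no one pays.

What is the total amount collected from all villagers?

9

Total value 51 ≥ cost 40, so it is built.
Villager 1: others sum to 39; max(0, 40 - 39) = 1.
Villager 2: others sum to 45; max(0, 40 - 45) = 0.
Villager 3: others sum to 32; max(0, 40 - 32) = 8.
Villager 4: others sum to 48; max(0, 40 - 48) = 0.
Villager 5: others sum to 40; max(0, 40 - 40) = 0.
Total collected = 1 + 0 + 8 + 0 + 0 = 9.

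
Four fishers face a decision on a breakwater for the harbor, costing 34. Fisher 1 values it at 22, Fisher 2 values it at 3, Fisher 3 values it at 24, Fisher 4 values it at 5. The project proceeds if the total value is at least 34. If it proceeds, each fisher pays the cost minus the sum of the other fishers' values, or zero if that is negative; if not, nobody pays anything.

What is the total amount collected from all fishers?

6

Total value 54 ≥ cost 34, so it is built.
Fisher 1: others sum to 32; max(0, 34 - 32) = 2.
Fisher 2: others sum to 51; max(0, 34 - 51) = 0.
Fisher 3: others sum to 30; max(0, 34 - 30) = 4.
Fisher 4: others sum to 49; max(0, 34 - 49) = 0.
Total collected = 2 + 0 + 4 + 0 = 6.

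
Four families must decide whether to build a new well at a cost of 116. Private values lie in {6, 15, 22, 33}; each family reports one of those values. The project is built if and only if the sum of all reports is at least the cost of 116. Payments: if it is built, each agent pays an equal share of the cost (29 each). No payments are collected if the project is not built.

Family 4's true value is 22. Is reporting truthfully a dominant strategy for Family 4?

Consider the case where Family 1 reports 33, Family 2 reports 33 and Family 3 reports 33.
Truthful report 22: project built, pays 29, utility 22 - 29 = -7.
Report 6 instead: project not built, utility 0.
Since 0 > -7, reporting 6 is strictly better here, so truthful reporting is not dominant.

No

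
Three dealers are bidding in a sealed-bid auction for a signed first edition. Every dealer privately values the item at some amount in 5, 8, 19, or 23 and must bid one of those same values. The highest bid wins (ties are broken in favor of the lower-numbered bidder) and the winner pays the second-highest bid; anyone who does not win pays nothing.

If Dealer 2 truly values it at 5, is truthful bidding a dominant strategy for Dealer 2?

Yes

Check each profile of the others' bids and compare truth against every alternative bid.
Others bid (5, 8): truth gives 0, best alternative gives -3.
Others bid (5, 5): truth gives 0, best alternative gives 0.
Others bid (5, 19): truth gives 0, best alternative gives 0.
Others bid (5, 23): truth gives 0, best alternative gives 0.
Others bid (8, 5): truth gives 0, best alternative gives 0.
Others bid (8, 8): truth gives 0, best alternative gives 0.
(Remaining 10 profiles checked similarly; truth is weakly best in each.)
In every case the truthful bid is at least as good as any alternative, so it is a dominant strategy.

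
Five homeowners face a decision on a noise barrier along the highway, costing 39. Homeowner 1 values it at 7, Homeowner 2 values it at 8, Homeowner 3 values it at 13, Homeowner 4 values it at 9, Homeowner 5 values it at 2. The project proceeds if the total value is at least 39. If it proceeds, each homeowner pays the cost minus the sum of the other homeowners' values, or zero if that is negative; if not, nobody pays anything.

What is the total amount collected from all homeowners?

39

Total value 39 ≥ cost 39, so it is built.
Homeowner 1: others sum to 32; max(0, 39 - 32) = 7.
Homeowner 2: others sum to 31; max(0, 39 - 31) = 8.
Homeowner 3: others sum to 26; max(0, 39 - 26) = 13.
Homeowner 4: others sum to 30; max(0, 39 - 30) = 9.
Homeowner 5: others sum to 37; max(0, 39 - 37) = 2.
Total collected = 7 + 8 + 13 + 9 + 2 = 39.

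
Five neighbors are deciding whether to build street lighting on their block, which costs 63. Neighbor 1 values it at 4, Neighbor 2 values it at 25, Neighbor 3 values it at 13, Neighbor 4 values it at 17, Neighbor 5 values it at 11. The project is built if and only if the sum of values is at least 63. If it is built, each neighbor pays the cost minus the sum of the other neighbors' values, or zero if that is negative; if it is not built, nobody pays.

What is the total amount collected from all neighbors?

38

Total value 70 ≥ cost 63, so it is built.
Neighbor 1: others sum to 66; max(0, 63 - 66) = 0.
Neighbor 2: others sum to 45; max(0, 63 - 45) = 18.
Neighbor 3: others sum to 57; max(0, 63 - 57) = 6.
Neighbor 4: others sum to 53; max(0, 63 - 53) = 10.
Neighbor 5: others sum to 59; max(0, 63 - 59) = 4.
Total collected = 0 + 18 + 6 + 10 + 4 = 38.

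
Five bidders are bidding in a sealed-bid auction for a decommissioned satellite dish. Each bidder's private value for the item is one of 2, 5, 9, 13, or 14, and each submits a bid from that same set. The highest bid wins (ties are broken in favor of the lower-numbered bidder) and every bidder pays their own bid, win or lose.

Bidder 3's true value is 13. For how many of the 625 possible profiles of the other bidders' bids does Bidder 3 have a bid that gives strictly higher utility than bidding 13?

Others bid (2, 2, 2, 2): truth gives 0; bid 5 gives 8 > 0. Violating.
Others bid (2, 2, 2, 5): truth gives 0; bid 5 gives 8 > 0. Violating.
Others bid (2, 2, 2, 9): truth gives 0; bid 9 gives 4 > 0. Violating.
Others bid (2, 2, 2, 14): truth gives -13; bid 14 gives -1 > -13. Violating.
Others bid (2, 2, 2, 13): truth gives 0; no alternative beats it.
Others bid (2, 2, 5, 13): truth gives 0; no alternative beats it.
(Checking all 625 profiles: 517 have a profitable deviation, 108 do not.)

517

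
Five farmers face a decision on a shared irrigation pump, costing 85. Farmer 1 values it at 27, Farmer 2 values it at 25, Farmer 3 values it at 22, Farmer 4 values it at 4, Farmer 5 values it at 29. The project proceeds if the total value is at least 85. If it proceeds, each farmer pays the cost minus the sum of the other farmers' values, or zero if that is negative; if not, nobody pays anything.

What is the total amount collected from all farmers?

Total value 107 ≥ cost 85, so it is built.
Farmer 1: others sum to 80; max(0, 85 - 80) = 5.
Farmer 2: others sum to 82; max(0, 85 - 82) = 3.
Farmer 3: others sum to 85; max(0, 85 - 85) = 0.
Farmer 4: others sum to 103; max(0, 85 - 103) = 0.
Farmer 5: others sum to 78; max(0, 85 - 78) = 7.
Total collected = 5 + 3 + 0 + 0 + 7 = 15.

15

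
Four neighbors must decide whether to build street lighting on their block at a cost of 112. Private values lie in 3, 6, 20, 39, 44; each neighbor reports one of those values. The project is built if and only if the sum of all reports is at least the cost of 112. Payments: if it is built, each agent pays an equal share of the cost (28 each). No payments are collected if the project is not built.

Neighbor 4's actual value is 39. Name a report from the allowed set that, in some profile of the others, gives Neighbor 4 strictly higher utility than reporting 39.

Suppose Neighbor 1 reports 6, Neighbor 2 reports 20 and Neighbor 3 reports 44.
Report 39: project not built, utility 0.
Report 44: project built, pays 28, utility 39 - 28 = 11.
So reporting 44 beats truth here (11 > 0).

44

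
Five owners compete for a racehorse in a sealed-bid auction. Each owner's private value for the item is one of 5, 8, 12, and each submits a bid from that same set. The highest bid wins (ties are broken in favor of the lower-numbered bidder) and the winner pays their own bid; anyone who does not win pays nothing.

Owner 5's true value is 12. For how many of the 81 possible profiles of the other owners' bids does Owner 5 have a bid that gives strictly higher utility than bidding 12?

Others bid (5, 5, 5, 5): truth gives 0; bid 8 gives 4 > 0. Violating.
Others bid (5, 5, 5, 8): truth gives 0; no alternative beats it.
Others bid (5, 5, 5, 12): truth gives 0; no alternative beats it.
(Checking all 81 profiles: 1 has a profitable deviation, 80 do not.)

1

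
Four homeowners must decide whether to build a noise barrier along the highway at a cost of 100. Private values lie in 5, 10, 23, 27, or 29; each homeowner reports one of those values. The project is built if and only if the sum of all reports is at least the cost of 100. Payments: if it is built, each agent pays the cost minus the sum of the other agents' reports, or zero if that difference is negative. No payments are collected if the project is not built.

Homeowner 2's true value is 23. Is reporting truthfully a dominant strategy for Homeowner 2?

Check each profile of the others' reports and compare truth against every alternative report.
Others report (29, 29, 29): truth gives 10, best alternative gives 10.
Others report (27, 29, 29): truth gives 8, best alternative gives 8.
Others report (29, 27, 29): truth gives 8, best alternative gives 8.
Others report (29, 29, 27): truth gives 8, best alternative gives 8.
Others report (27, 27, 29): truth gives 6, best alternative gives 6.
Others report (27, 29, 27): truth gives 6, best alternative gives 6.
(Remaining 119 profiles checked similarly; truth is weakly best in each.)
In every case the truthful report is at least as good as any alternative, so it is a dominant strategy.

Yes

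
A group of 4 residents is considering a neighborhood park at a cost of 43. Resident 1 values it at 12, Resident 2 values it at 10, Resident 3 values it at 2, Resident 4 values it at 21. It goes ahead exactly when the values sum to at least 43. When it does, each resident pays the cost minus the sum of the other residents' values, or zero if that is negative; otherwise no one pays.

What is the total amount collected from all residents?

37

Total value 45 ≥ cost 43, so it is built.
Resident 1: others sum to 33; max(0, 43 - 33) = 10.
Resident 2: others sum to 35; max(0, 43 - 35) = 8.
Resident 3: others sum to 43; max(0, 43 - 43) = 0.
Resident 4: others sum to 24; max(0, 43 - 24) = 19.
Total collected = 10 + 8 + 0 + 19 = 37.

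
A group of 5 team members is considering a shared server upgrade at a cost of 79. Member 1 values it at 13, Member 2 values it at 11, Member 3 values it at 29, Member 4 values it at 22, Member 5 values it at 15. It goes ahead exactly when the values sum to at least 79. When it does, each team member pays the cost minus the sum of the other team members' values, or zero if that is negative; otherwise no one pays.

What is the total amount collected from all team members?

Total value 90 ≥ cost 79, so it is built.
Member 1: others sum to 77; max(0, 79 - 77) = 2.
Member 2: others sum to 79; max(0, 79 - 79) = 0.
Member 3: others sum to 61; max(0, 79 - 61) = 18.
Member 4: others sum to 68; max(0, 79 - 68) = 11.
Member 5: others sum to 75; max(0, 79 - 75) = 4.
Total collected = 2 + 0 + 18 + 11 + 4 = 35.

35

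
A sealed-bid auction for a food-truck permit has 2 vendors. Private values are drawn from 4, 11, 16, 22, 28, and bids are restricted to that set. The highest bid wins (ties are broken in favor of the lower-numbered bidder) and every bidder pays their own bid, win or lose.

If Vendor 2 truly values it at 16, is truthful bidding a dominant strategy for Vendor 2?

Consider the case where Vendor 1 bids 4.
Truthful bid 16: wins, pays 16, utility 16 - 16 = 0.
Bid 11 instead: wins, pays 11, utility 16 - 11 = 5.
Since 5 > 0, bidding 11 is strictly better here, so truthful bidding is not dominant.

No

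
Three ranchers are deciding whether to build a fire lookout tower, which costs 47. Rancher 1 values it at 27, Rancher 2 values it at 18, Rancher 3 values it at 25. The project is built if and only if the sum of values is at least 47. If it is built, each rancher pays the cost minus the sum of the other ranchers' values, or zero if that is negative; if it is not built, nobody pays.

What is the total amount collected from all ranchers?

Total value 70 ≥ cost 47, so it is built.
Rancher 1: others sum to 43; max(0, 47 - 43) = 4.
Rancher 2: others sum to 52; max(0, 47 - 52) = 0.
Rancher 3: others sum to 45; max(0, 47 - 45) = 2.
Total collected = 4 + 0 + 2 = 6.

6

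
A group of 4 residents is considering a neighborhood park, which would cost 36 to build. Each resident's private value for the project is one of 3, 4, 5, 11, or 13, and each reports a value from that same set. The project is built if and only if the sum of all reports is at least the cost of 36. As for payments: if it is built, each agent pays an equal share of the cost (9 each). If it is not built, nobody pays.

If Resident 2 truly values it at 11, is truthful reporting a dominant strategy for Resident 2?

No

Consider the case where Resident 1 reports 5, Resident 3 reports 5 and Resident 4 reports 13.
Truthful report 11: project not built, utility 0.
Report 13 instead: project built, pays 9, utility 11 - 9 = 2.
Since 2 > 0, reporting 13 is strictly better here, so truthful reporting is not dominant.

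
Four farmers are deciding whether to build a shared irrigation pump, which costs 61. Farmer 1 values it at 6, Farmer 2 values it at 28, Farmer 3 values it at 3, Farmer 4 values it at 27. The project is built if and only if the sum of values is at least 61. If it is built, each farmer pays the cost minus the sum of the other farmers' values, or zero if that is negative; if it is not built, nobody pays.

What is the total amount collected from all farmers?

Total value 64 ≥ cost 61, so it is built.
Farmer 1: others sum to 58; max(0, 61 - 58) = 3.
Farmer 2: others sum to 36; max(0, 61 - 36) = 25.
Farmer 3: others sum to 61; max(0, 61 - 61) = 0.
Farmer 4: others sum to 37; max(0, 61 - 37) = 24.
Total collected = 3 + 25 + 0 + 24 = 52.

52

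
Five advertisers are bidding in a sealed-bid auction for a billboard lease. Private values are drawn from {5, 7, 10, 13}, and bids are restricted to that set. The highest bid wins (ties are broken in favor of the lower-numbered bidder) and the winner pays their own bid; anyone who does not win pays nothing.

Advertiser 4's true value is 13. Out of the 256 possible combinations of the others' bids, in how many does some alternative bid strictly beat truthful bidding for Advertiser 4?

Others bid (5, 5, 5, 5): truth gives 0; bid 7 gives 6 > 0. Violating.
Others bid (5, 5, 5, 7): truth gives 0; bid 7 gives 6 > 0. Violating.
Others bid (5, 5, 5, 10): truth gives 0; bid 10 gives 3 > 0. Violating.
Others bid (5, 5, 7, 5): truth gives 0; bid 10 gives 3 > 0. Violating.
Others bid (5, 5, 5, 13): truth gives 0; no alternative beats it.
Others bid (5, 5, 7, 13): truth gives 0; no alternative beats it.
(Checking all 256 profiles: 24 have a profitable deviation, 232 do not.)

24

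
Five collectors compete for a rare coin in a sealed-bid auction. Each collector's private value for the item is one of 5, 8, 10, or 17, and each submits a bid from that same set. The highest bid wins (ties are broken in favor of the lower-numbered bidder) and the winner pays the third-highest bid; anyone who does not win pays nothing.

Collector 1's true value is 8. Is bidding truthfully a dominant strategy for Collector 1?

Consider the case where Collector 2 bids 5, Collector 3 bids 5, Collector 4 bids 5 and Collector 5 bids 10.
Truthful bid 8: loses, pays 0, utility 0.
Bid 10 instead: wins, pays 5, utility 8 - 5 = 3.
Since 3 > 0, bidding 10 is strictly better here, so truthful bidding is not dominant.

No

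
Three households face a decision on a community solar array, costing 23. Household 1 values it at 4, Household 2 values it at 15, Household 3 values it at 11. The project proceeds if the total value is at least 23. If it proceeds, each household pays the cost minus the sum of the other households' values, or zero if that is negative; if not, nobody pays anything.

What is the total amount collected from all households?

Total value 30 ≥ cost 23, so it is built.
Household 1: others sum to 26; max(0, 23 - 26) = 0.
Household 2: others sum to 15; max(0, 23 - 15) = 8.
Household 3: others sum to 19; max(0, 23 - 19) = 4.
Total collected = 0 + 8 + 4 = 12.

12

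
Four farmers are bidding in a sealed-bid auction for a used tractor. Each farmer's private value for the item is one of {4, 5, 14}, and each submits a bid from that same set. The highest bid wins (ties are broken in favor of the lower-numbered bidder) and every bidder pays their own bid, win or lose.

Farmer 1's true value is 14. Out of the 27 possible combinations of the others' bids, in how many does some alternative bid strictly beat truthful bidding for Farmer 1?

8

Others bid (4, 4, 4): truth gives 0; bid 4 gives 10 > 0. Violating.
Others bid (4, 4, 5): truth gives 0; bid 5 gives 9 > 0. Violating.
Others bid (4, 5, 4): truth gives 0; bid 5 gives 9 > 0. Violating.
Others bid (4, 5, 5): truth gives 0; bid 5 gives 9 > 0. Violating.
Others bid (4, 4, 14): truth gives 0; no alternative beats it.
Others bid (4, 5, 14): truth gives 0; no alternative beats it.
(Checking all 27 profiles: 8 have a profitable deviation, 19 do not.)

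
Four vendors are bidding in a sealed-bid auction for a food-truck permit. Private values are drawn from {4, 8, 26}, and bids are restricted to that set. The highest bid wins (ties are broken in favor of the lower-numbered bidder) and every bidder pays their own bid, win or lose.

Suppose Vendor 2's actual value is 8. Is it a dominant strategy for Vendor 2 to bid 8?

Consider the case where Vendor 1 bids 4, Vendor 3 bids 4 and Vendor 4 bids 26.
Truthful bid 8: loses but pays 8, utility -8.
Bid 4 instead: loses but pays 4, utility -4.
Since -4 > -8, bidding 4 is strictly better here, so truthful bidding is not dominant.

No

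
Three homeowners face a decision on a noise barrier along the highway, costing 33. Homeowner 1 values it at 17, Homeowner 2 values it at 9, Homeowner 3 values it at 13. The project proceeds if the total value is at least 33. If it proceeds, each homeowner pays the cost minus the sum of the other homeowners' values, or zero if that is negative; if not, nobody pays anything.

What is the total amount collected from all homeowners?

21

Total value 39 ≥ cost 33, so it is built.
Homeowner 1: others sum to 22; max(0, 33 - 22) = 11.
Homeowner 2: others sum to 30; max(0, 33 - 30) = 3.
Homeowner 3: others sum to 26; max(0, 33 - 26) = 7.
Total collected = 11 + 3 + 7 = 21.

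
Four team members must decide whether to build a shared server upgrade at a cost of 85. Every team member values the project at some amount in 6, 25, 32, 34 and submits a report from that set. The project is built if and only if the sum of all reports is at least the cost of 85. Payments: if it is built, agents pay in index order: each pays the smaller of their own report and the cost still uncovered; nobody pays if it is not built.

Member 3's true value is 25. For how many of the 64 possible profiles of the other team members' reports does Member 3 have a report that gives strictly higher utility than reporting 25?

26

Others report (25, 25, 32): truth gives 0; report 6 gives 19 > 0. Violating.
Others report (25, 25, 34): truth gives 0; report 6 gives 19 > 0. Violating.
Others report (25, 32, 25): truth gives 0; report 6 gives 19 > 0. Violating.
Others report (25, 32, 32): truth gives 0; report 6 gives 19 > 0. Violating.
Others report (6, 6, 6): truth gives 0; no alternative beats it.
Others report (6, 6, 25): truth gives 0; no alternative beats it.
(Checking all 64 profiles: 26 have a profitable deviation, 38 do not.)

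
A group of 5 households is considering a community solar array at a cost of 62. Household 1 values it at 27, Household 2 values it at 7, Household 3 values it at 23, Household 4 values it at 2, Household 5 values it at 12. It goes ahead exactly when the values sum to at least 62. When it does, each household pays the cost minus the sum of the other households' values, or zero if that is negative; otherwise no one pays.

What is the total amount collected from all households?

35

Total value 71 ≥ cost 62, so it is built.
Household 1: others sum to 44; max(0, 62 - 44) = 18.
Household 2: others sum to 64; max(0, 62 - 64) = 0.
Household 3: others sum to 48; max(0, 62 - 48) = 14.
Household 4: others sum to 69; max(0, 62 - 69) = 0.
Household 5: others sum to 59; max(0, 62 - 59) = 3.
Total collected = 18 + 0 + 14 + 0 + 3 = 35.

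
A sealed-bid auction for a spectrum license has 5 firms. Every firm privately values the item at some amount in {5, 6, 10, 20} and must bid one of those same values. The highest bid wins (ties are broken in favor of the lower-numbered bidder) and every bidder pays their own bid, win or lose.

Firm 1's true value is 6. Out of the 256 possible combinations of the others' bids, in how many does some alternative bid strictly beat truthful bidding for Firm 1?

Others bid (5, 5, 5, 5): truth gives 0; bid 5 gives 1 > 0. Violating.
Others bid (5, 5, 5, 10): truth gives -6; bid 10 gives -4 > -6. Violating.
Others bid (5, 5, 5, 20): truth gives -6; bid 5 gives -5 > -6. Violating.
Others bid (5, 5, 6, 10): truth gives -6; bid 10 gives -4 > -6. Violating.
Others bid (5, 5, 5, 6): truth gives 0; no alternative beats it.
Others bid (5, 5, 6, 5): truth gives 0; no alternative beats it.
(Checking all 256 profiles: 241 have a profitable deviation, 15 do not.)

241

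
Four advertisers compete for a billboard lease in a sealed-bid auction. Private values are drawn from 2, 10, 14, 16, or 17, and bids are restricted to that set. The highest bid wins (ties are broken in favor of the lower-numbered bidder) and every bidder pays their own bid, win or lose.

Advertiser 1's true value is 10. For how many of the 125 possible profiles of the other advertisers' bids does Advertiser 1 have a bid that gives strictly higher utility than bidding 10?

Others bid (2, 2, 2): truth gives 0; bid 2 gives 8 > 0. Violating.
Others bid (2, 2, 14): truth gives -10; bid 2 gives -2 > -10. Violating.
Others bid (2, 2, 16): truth gives -10; bid 2 gives -2 > -10. Violating.
Others bid (2, 2, 17): truth gives -10; bid 2 gives -2 > -10. Violating.
Others bid (2, 2, 10): truth gives 0; no alternative beats it.
Others bid (2, 10, 2): truth gives 0; no alternative beats it.
(Checking all 125 profiles: 118 have a profitable deviation, 7 do not.)

118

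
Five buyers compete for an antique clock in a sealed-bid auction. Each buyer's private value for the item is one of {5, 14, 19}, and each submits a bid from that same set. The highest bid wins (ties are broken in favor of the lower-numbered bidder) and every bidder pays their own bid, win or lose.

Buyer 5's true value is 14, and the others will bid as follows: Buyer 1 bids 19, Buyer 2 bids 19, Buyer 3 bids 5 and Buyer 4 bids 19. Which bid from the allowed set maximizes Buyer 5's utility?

Bid 5: loses but pays 5, utility -5.
Bid 14: loses but pays 14, utility -14.
Bid 19: loses but pays 19, utility -19.
The best choice is 5 with utility -5.

5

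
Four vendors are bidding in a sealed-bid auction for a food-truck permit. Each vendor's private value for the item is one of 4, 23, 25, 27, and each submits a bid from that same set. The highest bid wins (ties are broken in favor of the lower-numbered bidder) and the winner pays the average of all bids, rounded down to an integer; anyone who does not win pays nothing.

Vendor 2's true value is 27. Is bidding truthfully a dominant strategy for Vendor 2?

No

Consider the case where Vendor 1 bids 4, Vendor 3 bids 4 and Vendor 4 bids 4.
Truthful bid 27: wins, pays 9, utility 27 - 9 = 18.
Bid 23 instead: wins, pays 8, utility 27 - 8 = 19.
Since 19 > 18, bidding 23 is strictly better here, so truthful bidding is not dominant.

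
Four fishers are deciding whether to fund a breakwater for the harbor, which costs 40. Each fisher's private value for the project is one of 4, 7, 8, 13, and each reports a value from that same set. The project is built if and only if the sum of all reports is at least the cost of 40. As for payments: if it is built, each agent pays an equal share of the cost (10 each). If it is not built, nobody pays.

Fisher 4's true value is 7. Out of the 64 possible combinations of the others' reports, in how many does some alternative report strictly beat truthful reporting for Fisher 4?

6

Others report (7, 13, 13): truth gives -3; report 4 gives 0 > -3. Violating.
Others report (8, 13, 13): truth gives -3; report 4 gives 0 > -3. Violating.
Others report (13, 7, 13): truth gives -3; report 4 gives 0 > -3. Violating.
Others report (13, 8, 13): truth gives -3; report 4 gives 0 > -3. Violating.
Others report (4, 4, 4): truth gives 0; no alternative beats it.
Others report (4, 4, 7): truth gives 0; no alternative beats it.
(Checking all 64 profiles: 6 have a profitable deviation, 58 do not.)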